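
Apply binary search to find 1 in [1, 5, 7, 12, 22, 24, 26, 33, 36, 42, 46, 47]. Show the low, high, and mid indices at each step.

Binary search for 1 in [1, 5, 7, 12, 22, 24, 26, 33, 36, 42, 46, 47]:

lo=0, hi=11, mid=5, arr[mid]=24 -> 24 > 1, search left half
lo=0, hi=4, mid=2, arr[mid]=7 -> 7 > 1, search left half
lo=0, hi=1, mid=0, arr[mid]=1 -> Found target at index 0!

Binary search finds 1 at index 0 after 3 comparisons. The search repeatedly halves the search space by comparing with the middle element.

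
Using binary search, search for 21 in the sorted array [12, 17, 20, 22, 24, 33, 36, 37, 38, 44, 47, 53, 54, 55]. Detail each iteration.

Binary search for 21 in [12, 17, 20, 22, 24, 33, 36, 37, 38, 44, 47, 53, 54, 55]:

lo=0, hi=13, mid=6, arr[mid]=36 -> 36 > 21, search left half
lo=0, hi=5, mid=2, arr[mid]=20 -> 20 < 21, search right half
lo=3, hi=5, mid=4, arr[mid]=24 -> 24 > 21, search left half
lo=3, hi=3, mid=3, arr[mid]=22 -> 22 > 21, search left half
lo=3 > hi=2, target 21 not found

Binary search determines that 21 is not in the array after 4 comparisons. The search space was exhausted without finding the target.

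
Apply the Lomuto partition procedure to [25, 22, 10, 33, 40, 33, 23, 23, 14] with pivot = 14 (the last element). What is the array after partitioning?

Lomuto partition with pivot = 14:

Initial array: [25, 22, 10, 33, 40, 33, 23, 23, 14]

arr[0]=25 > 14: no swap
arr[1]=22 > 14: no swap
arr[2]=10 <= 14: swap with position 0, array becomes [10, 22, 25, 33, 40, 33, 23, 23, 14]
arr[3]=33 > 14: no swap
arr[4]=40 > 14: no swap
arr[5]=33 > 14: no swap
arr[6]=23 > 14: no swap
arr[7]=23 > 14: no swap

Place pivot at position 1: [10, 14, 25, 33, 40, 33, 23, 23, 22]
Pivot position: 1

After partitioning with pivot 14, the array becomes [10, 14, 25, 33, 40, 33, 23, 23, 22]. The pivot is placed at index 1. All elements to the left of the pivot are <= 14, and all elements to the right are > 14.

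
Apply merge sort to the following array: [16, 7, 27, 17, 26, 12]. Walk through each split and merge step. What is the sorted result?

Merge sort trace:

Split: [16, 7, 27, 17, 26, 12] -> [16, 7, 27] and [17, 26, 12]
  Split: [16, 7, 27] -> [16] and [7, 27]
    Split: [7, 27] -> [7] and [27]
    Merge: [7] + [27] -> [7, 27]
  Merge: [16] + [7, 27] -> [7, 16, 27]
  Split: [17, 26, 12] -> [17] and [26, 12]
    Split: [26, 12] -> [26] and [12]
    Merge: [26] + [12] -> [12, 26]
  Merge: [17] + [12, 26] -> [12, 17, 26]
Merge: [7, 16, 27] + [12, 17, 26] -> [7, 12, 16, 17, 26, 27]

Final sorted array: [7, 12, 16, 17, 26, 27]

The merge sort proceeds by recursively splitting the array and merging sorted halves.
After all merges, the sorted array is [7, 12, 16, 17, 26, 27].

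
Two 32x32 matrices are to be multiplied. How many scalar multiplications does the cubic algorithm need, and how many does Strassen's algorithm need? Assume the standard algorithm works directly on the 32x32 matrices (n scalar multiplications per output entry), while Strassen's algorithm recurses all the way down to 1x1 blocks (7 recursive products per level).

Matrix multiplication for 32x32 matrices:

Standard algorithm: 32^3 = 32768 multiplications
Strassen's algorithm: 7^(log2(32)) = 7^5 = 16807 multiplications
Savings: 32768 - 16807 = 15961 multiplications

Standard: 32768 multiplications (32^3). Strassen: 16807 multiplications (7^5). Strassen reduces 8 recursive multiplications to 7 at each level.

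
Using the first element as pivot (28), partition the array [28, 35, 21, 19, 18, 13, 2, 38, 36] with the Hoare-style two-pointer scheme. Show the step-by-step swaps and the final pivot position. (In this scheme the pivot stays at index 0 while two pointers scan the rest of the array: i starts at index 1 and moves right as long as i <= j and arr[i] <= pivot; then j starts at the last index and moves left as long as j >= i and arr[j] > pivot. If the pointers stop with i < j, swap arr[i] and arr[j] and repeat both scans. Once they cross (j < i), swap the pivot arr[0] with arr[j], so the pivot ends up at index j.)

Hoare-style two-pointer partition with pivot = 28:

Initial array: [28, 35, 21, 19, 18, 13, 2, 38, 36]

Pointers start at i = 1, j = 8.
i stops at index 1 (arr[1]=35 > 28), j stops at index 6 (arr[6]=2 <= 28): swap arr[1] and arr[6], array becomes [28, 2, 21, 19, 18, 13, 35, 38, 36]
i ends at 6, j ends at 5: the pointers have crossed (j < i), so scanning stops.

Swap pivot arr[0] with arr[5] to place pivot at position 5: [13, 2, 21, 19, 18, 28, 35, 38, 36]
Pivot position: 5

After partitioning with pivot 28, the array becomes [13, 2, 21, 19, 18, 28, 35, 38, 36]. The pivot is placed at index 5. All elements to the left of the pivot are <= 28, and all elements to the right are > 28.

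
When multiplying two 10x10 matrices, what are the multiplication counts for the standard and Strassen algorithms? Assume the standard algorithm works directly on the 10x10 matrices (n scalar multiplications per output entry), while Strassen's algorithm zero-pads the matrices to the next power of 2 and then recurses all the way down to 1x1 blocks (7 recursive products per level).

Matrix multiplication for 10x10 matrices:

Strassen's algorithm requires power-of-2 dimensions. Pad 10x10 to 16x16 (next power of 2).

Standard algorithm: 10^3 = 1000 multiplications
Strassen's algorithm: 7^(log2(16)) = 7^4 = 2401 multiplications
Difference: 1000 - 2401 = -1401 (Strassen uses MORE here due to padding overhead — for small or just-over-power-of-2 n, padding can outweigh the per-level savings)

Standard: 1000 multiplications (10^3). Strassen: 2401 multiplications (7^4, after padding to 16x16). Strassen reduces 8 recursive multiplications to 7 at each level.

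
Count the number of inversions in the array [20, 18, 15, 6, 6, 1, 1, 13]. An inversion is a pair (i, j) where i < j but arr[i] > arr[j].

Finding inversions in [20, 18, 15, 6, 6, 1, 1, 13]:

(0, 1): arr[0]=20 > arr[1]=18
(0, 2): arr[0]=20 > arr[2]=15
(0, 3): arr[0]=20 > arr[3]=6
(0, 4): arr[0]=20 > arr[4]=6
(0, 5): arr[0]=20 > arr[5]=1
(0, 6): arr[0]=20 > arr[6]=1
(0, 7): arr[0]=20 > arr[7]=13
(1, 2): arr[1]=18 > arr[2]=15
(1, 3): arr[1]=18 > arr[3]=6
(1, 4): arr[1]=18 > arr[4]=6
(1, 5): arr[1]=18 > arr[5]=1
(1, 6): arr[1]=18 > arr[6]=1
(1, 7): arr[1]=18 > arr[7]=13
(2, 3): arr[2]=15 > arr[3]=6
(2, 4): arr[2]=15 > arr[4]=6
(2, 5): arr[2]=15 > arr[5]=1
(2, 6): arr[2]=15 > arr[6]=1
(2, 7): arr[2]=15 > arr[7]=13
(3, 5): arr[3]=6 > arr[5]=1
(3, 6): arr[3]=6 > arr[6]=1
(4, 5): arr[4]=6 > arr[5]=1
(4, 6): arr[4]=6 > arr[6]=1

Total inversions: 22

The array has 22 inversion(s): (0,1), (0,2), (0,3), (0,4), (0,5), (0,6), (0,7), (1,2), (1,3), (1,4), (1,5), (1,6), (1,7), (2,3), (2,4), (2,5), (2,6), (2,7), (3,5), (3,6), (4,5), (4,6). Each pair (i,j) satisfies i < j and arr[i] > arr[j].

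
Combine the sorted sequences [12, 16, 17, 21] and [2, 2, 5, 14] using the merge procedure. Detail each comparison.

Merging process:

Compare 12 vs 2: take 2 from right. Merged: [2]
Compare 12 vs 2: take 2 from right. Merged: [2, 2]
Compare 12 vs 5: take 5 from right. Merged: [2, 2, 5]
Compare 12 vs 14: take 12 from left. Merged: [2, 2, 5, 12]
Compare 16 vs 14: take 14 from right. Merged: [2, 2, 5, 12, 14]
Append remaining from left: [16, 17, 21]. Merged: [2, 2, 5, 12, 14, 16, 17, 21]

Final merged array: [2, 2, 5, 12, 14, 16, 17, 21]
Total comparisons: 5

The merged array is [2, 2, 5, 12, 14, 16, 17, 21], requiring 5 comparisons. The merge step runs in O(n) time where n is the total number of elements.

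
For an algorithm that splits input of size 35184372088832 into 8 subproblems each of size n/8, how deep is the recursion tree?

For divide and conquer with division factor 8:

Problem sizes at each level:
Level 0: 35184372088832
Level 1: 4398046511104
Level 2: 549755813888
Level 3: 68719476736
Level 4: 8589934592
Level 5: 1073741824
Level 6: 134217728
Level 7: 16777216
Level 8: 2097152
Level 9: 262144
Level 10: 32768
Level 11: 4096
Level 12: 512
Level 13: 64
Level 14: 8
Level 15: 1

The root is level 0 and the size-1 base case is level 15 (the tree spans levels 0 through 15, i.e. 16 levels counting the root), so the depth is the number of divisions: log_8(35184372088832) = 15

The recursion tree depth is log_8(35184372088832) = 15. At each level, the problem size is divided by 8, so it takes 15 divisions to reduce to a base case of size 1. The algorithm makes 8 recursive calls at each level.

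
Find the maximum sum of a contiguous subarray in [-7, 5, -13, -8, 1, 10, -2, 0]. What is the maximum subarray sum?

Using Kadane's algorithm on [-7, 5, -13, -8, 1, 10, -2, 0]:

Scanning through the array:
Position 1 (value 5): max_ending_here = 5, max_so_far = 5
Position 2 (value -13): max_ending_here = -8, max_so_far = 5
Position 3 (value -8): max_ending_here = -8, max_so_far = 5
Position 4 (value 1): max_ending_here = 1, max_so_far = 5
Position 5 (value 10): max_ending_here = 11, max_so_far = 11
Position 6 (value -2): max_ending_here = 9, max_so_far = 11
Position 7 (value 0): max_ending_here = 9, max_so_far = 11

Maximum subarray: [1, 10]
Maximum sum: 11

The maximum subarray is [1, 10] with sum 11. This subarray runs from index 4 to index 5.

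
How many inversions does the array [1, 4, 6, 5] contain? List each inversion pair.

Finding inversions in [1, 4, 6, 5]:

(2, 3): arr[2]=6 > arr[3]=5

Total inversions: 1

The array has 1 inversion(s): (2,3). Each pair (i,j) satisfies i < j and arr[i] > arr[j].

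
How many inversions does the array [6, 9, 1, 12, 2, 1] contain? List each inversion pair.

Finding inversions in [6, 9, 1, 12, 2, 1]:

(0, 2): arr[0]=6 > arr[2]=1
(0, 4): arr[0]=6 > arr[4]=2
(0, 5): arr[0]=6 > arr[5]=1
(1, 2): arr[1]=9 > arr[2]=1
(1, 4): arr[1]=9 > arr[4]=2
(1, 5): arr[1]=9 > arr[5]=1
(3, 4): arr[3]=12 > arr[4]=2
(3, 5): arr[3]=12 > arr[5]=1
(4, 5): arr[4]=2 > arr[5]=1

Total inversions: 9

The array has 9 inversion(s): (0,2), (0,4), (0,5), (1,2), (1,4), (1,5), (3,4), (3,5), (4,5). Each pair (i,j) satisfies i < j and arr[i] > arr[j].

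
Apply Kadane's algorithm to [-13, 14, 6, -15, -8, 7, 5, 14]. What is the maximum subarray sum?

Using Kadane's algorithm on [-13, 14, 6, -15, -8, 7, 5, 14]:

Scanning through the array:
Position 1 (value 14): max_ending_here = 14, max_so_far = 14
Position 2 (value 6): max_ending_here = 20, max_so_far = 20
Position 3 (value -15): max_ending_here = 5, max_so_far = 20
Position 4 (value -8): max_ending_here = -3, max_so_far = 20
Position 5 (value 7): max_ending_here = 7, max_so_far = 20
Position 6 (value 5): max_ending_here = 12, max_so_far = 20
Position 7 (value 14): max_ending_here = 26, max_so_far = 26

Maximum subarray: [7, 5, 14]
Maximum sum: 26

The maximum subarray is [7, 5, 14] with sum 26. This subarray runs from index 5 to index 7.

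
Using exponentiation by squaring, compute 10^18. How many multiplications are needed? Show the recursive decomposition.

Computing 10^18 by squaring (build up from 10^1; each line after the first costs one multiplication):

10^1 = 10
10^2 = (10^1)^2 = 10^2 = 100
10^4 = (10^2)^2 = 100^2 = 10000
10^8 = (10^4)^2 = 10000^2 = 100000000
10^9 = 10 * 10^8 = 10 * 100000000 = 1000000000
10^18 = (10^9)^2 = 1000000000^2 = 1000000000000000000

Result: 1000000000000000000
Multiplications needed: 5 (5 lines after 10^1)

10^18 = 1000000000000000000. Using exponentiation by squaring, this requires 5 multiplications. The key idea: if the exponent is even, square the half-power; if odd, multiply by the base once.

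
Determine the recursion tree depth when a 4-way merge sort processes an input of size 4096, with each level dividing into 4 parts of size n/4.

For divide and conquer with division factor 4:

Problem sizes at each level:
Level 0: 4096
Level 1: 1024
Level 2: 256
Level 3: 64
Level 4: 16
Level 5: 4
Level 6: 1

The root is level 0 and the size-1 base case is level 6 (the tree spans levels 0 through 6, i.e. 7 levels counting the root), so the depth is the number of divisions: log_4(4096) = 6

The recursion tree depth is log_4(4096) = 6. At each level, the problem size is divided by 4, so it takes 6 divisions to reduce to a base case of size 1. The algorithm makes 4 recursive calls at each level.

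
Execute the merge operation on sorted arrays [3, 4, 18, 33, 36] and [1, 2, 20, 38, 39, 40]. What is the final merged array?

Merging process:

Compare 3 vs 1: take 1 from right. Merged: [1]
Compare 3 vs 2: take 2 from right. Merged: [1, 2]
Compare 3 vs 20: take 3 from left. Merged: [1, 2, 3]
Compare 4 vs 20: take 4 from left. Merged: [1, 2, 3, 4]
Compare 18 vs 20: take 18 from left. Merged: [1, 2, 3, 4, 18]
Compare 33 vs 20: take 20 from right. Merged: [1, 2, 3, 4, 18, 20]
Compare 33 vs 38: take 33 from left. Merged: [1, 2, 3, 4, 18, 20, 33]
Compare 36 vs 38: take 36 from left. Merged: [1, 2, 3, 4, 18, 20, 33, 36]
Append remaining from right: [38, 39, 40]. Merged: [1, 2, 3, 4, 18, 20, 33, 36, 38, 39, 40]

Final merged array: [1, 2, 3, 4, 18, 20, 33, 36, 38, 39, 40]
Total comparisons: 8

The merged array is [1, 2, 3, 4, 18, 20, 33, 36, 38, 39, 40], requiring 8 comparisons. The merge step runs in O(n) time where n is the total number of elements.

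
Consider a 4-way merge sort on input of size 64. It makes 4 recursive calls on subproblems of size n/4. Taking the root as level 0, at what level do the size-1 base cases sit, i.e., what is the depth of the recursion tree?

For divide and conquer with division factor 4:

Problem sizes at each level:
Level 0: 64
Level 1: 16
Level 2: 4
Level 3: 1

The root is level 0 and the size-1 base case is level 3 (the tree spans levels 0 through 3, i.e. 4 levels counting the root), so the depth is the number of divisions: log_4(64) = 3

The recursion tree depth is log_4(64) = 3. At each level, the problem size is divided by 4, so it takes 3 divisions to reduce to a base case of size 1. The algorithm makes 4 recursive calls at each level.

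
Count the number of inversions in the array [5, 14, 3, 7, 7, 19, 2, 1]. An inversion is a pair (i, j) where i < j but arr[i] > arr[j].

Finding inversions in [5, 14, 3, 7, 7, 19, 2, 1]:

(0, 2): arr[0]=5 > arr[2]=3
(0, 6): arr[0]=5 > arr[6]=2
(0, 7): arr[0]=5 > arr[7]=1
(1, 2): arr[1]=14 > arr[2]=3
(1, 3): arr[1]=14 > arr[3]=7
(1, 4): arr[1]=14 > arr[4]=7
(1, 6): arr[1]=14 > arr[6]=2
(1, 7): arr[1]=14 > arr[7]=1
(2, 6): arr[2]=3 > arr[6]=2
(2, 7): arr[2]=3 > arr[7]=1
(3, 6): arr[3]=7 > arr[6]=2
(3, 7): arr[3]=7 > arr[7]=1
(4, 6): arr[4]=7 > arr[6]=2
(4, 7): arr[4]=7 > arr[7]=1
(5, 6): arr[5]=19 > arr[6]=2
(5, 7): arr[5]=19 > arr[7]=1
(6, 7): arr[6]=2 > arr[7]=1

Total inversions: 17

The array has 17 inversion(s): (0,2), (0,6), (0,7), (1,2), (1,3), (1,4), (1,6), (1,7), (2,6), (2,7), (3,6), (3,7), (4,6), (4,7), (5,6), (5,7), (6,7). Each pair (i,j) satisfies i < j and arr[i] > arr[j].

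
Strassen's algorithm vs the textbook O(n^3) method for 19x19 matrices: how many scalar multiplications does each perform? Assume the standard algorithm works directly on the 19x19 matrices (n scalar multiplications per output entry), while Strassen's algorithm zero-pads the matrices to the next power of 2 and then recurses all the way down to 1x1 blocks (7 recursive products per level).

Matrix multiplication for 19x19 matrices:

Strassen's algorithm requires power-of-2 dimensions. Pad 19x19 to 32x32 (next power of 2).

Standard algorithm: 19^3 = 6859 multiplications
Strassen's algorithm: 7^(log2(32)) = 7^5 = 16807 multiplications
Difference: 6859 - 16807 = -9948 (Strassen uses MORE here due to padding overhead — for small or just-over-power-of-2 n, padding can outweigh the per-level savings)

Standard: 6859 multiplications (19^3). Strassen: 16807 multiplications (7^5, after padding to 32x32). Strassen reduces 8 recursive multiplications to 7 at each level.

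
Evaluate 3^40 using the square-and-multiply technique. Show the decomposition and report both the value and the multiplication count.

Computing 3^40 by squaring (build up from 3^1; each line after the first costs one multiplication):

3^1 = 3
3^2 = (3^1)^2 = 3^2 = 9
3^4 = (3^2)^2 = 9^2 = 81
3^5 = 3 * 3^4 = 3 * 81 = 243
3^10 = (3^5)^2 = 243^2 = 59049
3^20 = (3^10)^2 = 59049^2 = 3486784401
3^40 = (3^20)^2 = 3486784401^2 = 12157665459056928801

Result: 12157665459056928801
Multiplications needed: 6 (6 lines after 3^1)

3^40 = 12157665459056928801. Using exponentiation by squaring, this requires 6 multiplications. The key idea: if the exponent is even, square the half-power; if odd, multiply by the base once.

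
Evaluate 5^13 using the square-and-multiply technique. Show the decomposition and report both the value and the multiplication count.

Computing 5^13 by squaring (build up from 5^1; each line after the first costs one multiplication):

5^1 = 5
5^2 = (5^1)^2 = 5^2 = 25
5^3 = 5 * 5^2 = 5 * 25 = 125
5^6 = (5^3)^2 = 125^2 = 15625
5^12 = (5^6)^2 = 15625^2 = 244140625
5^13 = 5 * 5^12 = 5 * 244140625 = 1220703125

Result: 1220703125
Multiplications needed: 5 (5 lines after 5^1)

5^13 = 1220703125. Using exponentiation by squaring, this requires 5 multiplications. The key idea: if the exponent is even, square the half-power; if odd, multiply by the base once.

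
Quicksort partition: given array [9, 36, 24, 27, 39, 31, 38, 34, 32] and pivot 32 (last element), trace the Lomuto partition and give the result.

Lomuto partition with pivot = 32:

Initial array: [9, 36, 24, 27, 39, 31, 38, 34, 32]

arr[0]=9 <= 32: swap with position 0, array becomes [9, 36, 24, 27, 39, 31, 38, 34, 32]
arr[1]=36 > 32: no swap
arr[2]=24 <= 32: swap with position 1, array becomes [9, 24, 36, 27, 39, 31, 38, 34, 32]
arr[3]=27 <= 32: swap with position 2, array becomes [9, 24, 27, 36, 39, 31, 38, 34, 32]
arr[4]=39 > 32: no swap
arr[5]=31 <= 32: swap with position 3, array becomes [9, 24, 27, 31, 39, 36, 38, 34, 32]
arr[6]=38 > 32: no swap
arr[7]=34 > 32: no swap

Place pivot at position 4: [9, 24, 27, 31, 32, 36, 38, 34, 39]
Pivot position: 4

After partitioning with pivot 32, the array becomes [9, 24, 27, 31, 32, 36, 38, 34, 39]. The pivot is placed at index 4. All elements to the left of the pivot are <= 32, and all elements to the right are > 32.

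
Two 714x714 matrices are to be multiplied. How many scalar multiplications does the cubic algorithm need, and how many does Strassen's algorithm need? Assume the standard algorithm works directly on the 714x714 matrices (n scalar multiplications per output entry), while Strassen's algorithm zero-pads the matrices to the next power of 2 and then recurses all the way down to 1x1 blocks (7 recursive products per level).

Matrix multiplication for 714x714 matrices:

Strassen's algorithm requires power-of-2 dimensions. Pad 714x714 to 1024x1024 (next power of 2).

Standard algorithm: 714^3 = 363994344 multiplications
Strassen's algorithm: 7^(log2(1024)) = 7^10 = 282475249 multiplications
Savings: 363994344 - 282475249 = 81519095 multiplications

Standard: 363994344 multiplications (714^3). Strassen: 282475249 multiplications (7^10, after padding to 1024x1024). Strassen reduces 8 recursive multiplications to 7 at each level.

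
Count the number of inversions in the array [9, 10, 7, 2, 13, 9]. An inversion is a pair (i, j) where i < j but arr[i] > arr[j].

Finding inversions in [9, 10, 7, 2, 13, 9]:

(0, 2): arr[0]=9 > arr[2]=7
(0, 3): arr[0]=9 > arr[3]=2
(1, 2): arr[1]=10 > arr[2]=7
(1, 3): arr[1]=10 > arr[3]=2
(1, 5): arr[1]=10 > arr[5]=9
(2, 3): arr[2]=7 > arr[3]=2
(4, 5): arr[4]=13 > arr[5]=9

Total inversions: 7

The array has 7 inversion(s): (0,2), (0,3), (1,2), (1,3), (1,5), (2,3), (4,5). Each pair (i,j) satisfies i < j and arr[i] > arr[j].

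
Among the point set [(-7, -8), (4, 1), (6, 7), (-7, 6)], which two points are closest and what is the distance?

Computing all pairwise distances among 4 points:

d((-7, -8), (4, 1)) = 14.2127
d((-7, -8), (6, 7)) = 19.8494
d((-7, -8), (-7, 6)) = 14.0
d((4, 1), (6, 7)) = 6.3246 <-- minimum
d((4, 1), (-7, 6)) = 12.083
d((6, 7), (-7, 6)) = 13.0384

Closest pair: (4, 1) and (6, 7) with distance 6.3246

The closest pair is (4, 1) and (6, 7) with Euclidean distance 6.3246. For 4 points, brute-force pairwise comparison is shown above. For large n, the divide-and-conquer algorithm (sort by x, recurse on halves, check the dividing strip) achieves O(n log n).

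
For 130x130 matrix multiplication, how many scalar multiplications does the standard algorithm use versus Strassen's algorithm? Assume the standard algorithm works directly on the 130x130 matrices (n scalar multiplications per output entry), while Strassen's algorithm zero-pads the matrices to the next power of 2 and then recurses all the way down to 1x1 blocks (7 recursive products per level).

Matrix multiplication for 130x130 matrices:

Strassen's algorithm requires power-of-2 dimensions. Pad 130x130 to 256x256 (next power of 2).

Standard algorithm: 130^3 = 2197000 multiplications
Strassen's algorithm: 7^(log2(256)) = 7^8 = 5764801 multiplications
Difference: 2197000 - 5764801 = -3567801 (Strassen uses MORE here due to padding overhead — for small or just-over-power-of-2 n, padding can outweigh the per-level savings)

Standard: 2197000 multiplications (130^3). Strassen: 5764801 multiplications (7^8, after padding to 256x256). Strassen reduces 8 recursive multiplications to 7 at each level.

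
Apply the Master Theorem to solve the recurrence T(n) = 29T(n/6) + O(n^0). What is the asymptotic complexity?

Master Theorem for T(n) = 29T(n/6) + O(n^0):

a = 29, b = 6, c = 0
log_b(a) = log_6(29) = 1.8793

Case 1: c = 0 < log_6(29) = 1.8793
T(n) = O(n^(log_6 29))

For T(n) = 29T(n/6) + O(n^0): log_6(29) = 1.8793. This is Case 1 of the Master Theorem (c < log_b(a), work dominated by leaves), giving O(n^(log_6 29)).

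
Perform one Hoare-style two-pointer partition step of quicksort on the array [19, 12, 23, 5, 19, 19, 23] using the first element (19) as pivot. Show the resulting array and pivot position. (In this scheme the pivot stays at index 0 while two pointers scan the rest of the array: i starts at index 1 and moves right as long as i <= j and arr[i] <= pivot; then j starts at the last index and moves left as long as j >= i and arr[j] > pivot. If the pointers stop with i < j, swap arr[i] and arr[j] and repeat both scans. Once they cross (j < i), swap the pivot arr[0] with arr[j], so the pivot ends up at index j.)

Hoare-style two-pointer partition with pivot = 19:

Initial array: [19, 12, 23, 5, 19, 19, 23]

Pointers start at i = 1, j = 6.
i stops at index 2 (arr[2]=23 > 19), j stops at index 5 (arr[5]=19 <= 19): swap arr[2] and arr[5], array becomes [19, 12, 19, 5, 19, 23, 23]
i ends at 5, j ends at 4: the pointers have crossed (j < i), so scanning stops.

Swap pivot arr[0] with arr[4] to place pivot at position 4: [19, 12, 19, 5, 19, 23, 23]
Pivot position: 4

After partitioning with pivot 19, the array becomes [19, 12, 19, 5, 19, 23, 23]. The pivot is placed at index 4. All elements to the left of the pivot are <= 19, and all elements to the right are > 19.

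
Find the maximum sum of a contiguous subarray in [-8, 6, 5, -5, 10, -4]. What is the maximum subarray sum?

Using Kadane's algorithm on [-8, 6, 5, -5, 10, -4]:

Scanning through the array:
Position 1 (value 6): max_ending_here = 6, max_so_far = 6
Position 2 (value 5): max_ending_here = 11, max_so_far = 11
Position 3 (value -5): max_ending_here = 6, max_so_far = 11
Position 4 (value 10): max_ending_here = 16, max_so_far = 16
Position 5 (value -4): max_ending_here = 12, max_so_far = 16

Maximum subarray: [6, 5, -5, 10]
Maximum sum: 16

The maximum subarray is [6, 5, -5, 10] with sum 16. This subarray runs from index 1 to index 4.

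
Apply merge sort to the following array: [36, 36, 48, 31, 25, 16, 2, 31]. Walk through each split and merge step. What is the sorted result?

Merge sort trace:

Split: [36, 36, 48, 31, 25, 16, 2, 31] -> [36, 36, 48, 31] and [25, 16, 2, 31]
  Split: [36, 36, 48, 31] -> [36, 36] and [48, 31]
    Split: [36, 36] -> [36] and [36]
    Merge: [36] + [36] -> [36, 36]
    Split: [48, 31] -> [48] and [31]
    Merge: [48] + [31] -> [31, 48]
  Merge: [36, 36] + [31, 48] -> [31, 36, 36, 48]
  Split: [25, 16, 2, 31] -> [25, 16] and [2, 31]
    Split: [25, 16] -> [25] and [16]
    Merge: [25] + [16] -> [16, 25]
    Split: [2, 31] -> [2] and [31]
    Merge: [2] + [31] -> [2, 31]
  Merge: [16, 25] + [2, 31] -> [2, 16, 25, 31]
Merge: [31, 36, 36, 48] + [2, 16, 25, 31] -> [2, 16, 25, 31, 31, 36, 36, 48]

Final sorted array: [2, 16, 25, 31, 31, 36, 36, 48]

The merge sort proceeds by recursively splitting the array and merging sorted halves.
After all merges, the sorted array is [2, 16, 25, 31, 31, 36, 36, 48].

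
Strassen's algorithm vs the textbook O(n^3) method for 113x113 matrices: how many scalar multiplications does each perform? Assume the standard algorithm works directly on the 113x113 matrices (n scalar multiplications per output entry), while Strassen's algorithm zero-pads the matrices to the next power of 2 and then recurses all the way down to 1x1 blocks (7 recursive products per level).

Matrix multiplication for 113x113 matrices:

Strassen's algorithm requires power-of-2 dimensions. Pad 113x113 to 128x128 (next power of 2).

Standard algorithm: 113^3 = 1442897 multiplications
Strassen's algorithm: 7^(log2(128)) = 7^7 = 823543 multiplications
Savings: 1442897 - 823543 = 619354 multiplications

Standard: 1442897 multiplications (113^3). Strassen: 823543 multiplications (7^7, after padding to 128x128). Strassen reduces 8 recursive multiplications to 7 at each level.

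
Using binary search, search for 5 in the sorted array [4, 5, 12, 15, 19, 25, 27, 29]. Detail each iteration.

Binary search for 5 in [4, 5, 12, 15, 19, 25, 27, 29]:

lo=0, hi=7, mid=3, arr[mid]=15 -> 15 > 5, search left half
lo=0, hi=2, mid=1, arr[mid]=5 -> Found target at index 1!

Binary search finds 5 at index 1 after 2 comparisons. The search repeatedly halves the search space by comparing with the middle element.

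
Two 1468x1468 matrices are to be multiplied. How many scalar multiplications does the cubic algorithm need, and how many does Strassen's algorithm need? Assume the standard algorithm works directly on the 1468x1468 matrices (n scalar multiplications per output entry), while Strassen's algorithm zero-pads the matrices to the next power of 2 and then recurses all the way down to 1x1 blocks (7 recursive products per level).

Matrix multiplication for 1468x1468 matrices:

Strassen's algorithm requires power-of-2 dimensions. Pad 1468x1468 to 2048x2048 (next power of 2).

Standard algorithm: 1468^3 = 3163575232 multiplications
Strassen's algorithm: 7^(log2(2048)) = 7^11 = 1977326743 multiplications
Savings: 3163575232 - 1977326743 = 1186248489 multiplications

Standard: 3163575232 multiplications (1468^3). Strassen: 1977326743 multiplications (7^11, after padding to 2048x2048). Strassen reduces 8 recursive multiplications to 7 at each level.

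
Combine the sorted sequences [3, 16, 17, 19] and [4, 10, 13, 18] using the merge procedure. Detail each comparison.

Merging process:

Compare 3 vs 4: take 3 from left. Merged: [3]
Compare 16 vs 4: take 4 from right. Merged: [3, 4]
Compare 16 vs 10: take 10 from right. Merged: [3, 4, 10]
Compare 16 vs 13: take 13 from right. Merged: [3, 4, 10, 13]
Compare 16 vs 18: take 16 from left. Merged: [3, 4, 10, 13, 16]
Compare 17 vs 18: take 17 from left. Merged: [3, 4, 10, 13, 16, 17]
Compare 19 vs 18: take 18 from right. Merged: [3, 4, 10, 13, 16, 17, 18]
Append remaining from left: [19]. Merged: [3, 4, 10, 13, 16, 17, 18, 19]

Final merged array: [3, 4, 10, 13, 16, 17, 18, 19]
Total comparisons: 7

The merged array is [3, 4, 10, 13, 16, 17, 18, 19], requiring 7 comparisons. The merge step runs in O(n) time where n is the total number of elements.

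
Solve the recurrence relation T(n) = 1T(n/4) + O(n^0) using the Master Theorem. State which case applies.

Master Theorem for T(n) = 1T(n/4) + O(n^0):

a = 1, b = 4, c = 0
log_b(a) = log_4(1) = 0.0000

Case 2: c = 0 = log_4(1) = 0.0000
T(n) = O(n^0 log n) = O(log n)

For T(n) = 1T(n/4) + O(n^0): log_4(1) = 0.0000. This is Case 2 of the Master Theorem (c = log_b(a), equal work at all levels), giving O(log n).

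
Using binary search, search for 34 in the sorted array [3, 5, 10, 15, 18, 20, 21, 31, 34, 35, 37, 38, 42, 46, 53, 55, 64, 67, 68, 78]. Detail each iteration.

Binary search for 34 in [3, 5, 10, 15, 18, 20, 21, 31, 34, 35, 37, 38, 42, 46, 53, 55, 64, 67, 68, 78]:

lo=0, hi=19, mid=9, arr[mid]=35 -> 35 > 34, search left half
lo=0, hi=8, mid=4, arr[mid]=18 -> 18 < 34, search right half
lo=5, hi=8, mid=6, arr[mid]=21 -> 21 < 34, search right half
lo=7, hi=8, mid=7, arr[mid]=31 -> 31 < 34, search right half
lo=8, hi=8, mid=8, arr[mid]=34 -> Found target at index 8!

Binary search finds 34 at index 8 after 5 comparisons. The search repeatedly halves the search space by comparing with the middle element.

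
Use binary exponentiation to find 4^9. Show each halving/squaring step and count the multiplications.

Computing 4^9 by squaring (build up from 4^1; each line after the first costs one multiplication):

4^1 = 4
4^2 = (4^1)^2 = 4^2 = 16
4^4 = (4^2)^2 = 16^2 = 256
4^8 = (4^4)^2 = 256^2 = 65536
4^9 = 4 * 4^8 = 4 * 65536 = 262144

Result: 262144
Multiplications needed: 4 (4 lines after 4^1)

4^9 = 262144. Using exponentiation by squaring, this requires 4 multiplications. The key idea: if the exponent is even, square the half-power; if odd, multiply by the base once.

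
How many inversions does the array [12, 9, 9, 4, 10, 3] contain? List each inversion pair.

Finding inversions in [12, 9, 9, 4, 10, 3]:

(0, 1): arr[0]=12 > arr[1]=9
(0, 2): arr[0]=12 > arr[2]=9
(0, 3): arr[0]=12 > arr[3]=4
(0, 4): arr[0]=12 > arr[4]=10
(0, 5): arr[0]=12 > arr[5]=3
(1, 3): arr[1]=9 > arr[3]=4
(1, 5): arr[1]=9 > arr[5]=3
(2, 3): arr[2]=9 > arr[3]=4
(2, 5): arr[2]=9 > arr[5]=3
(3, 5): arr[3]=4 > arr[5]=3
(4, 5): arr[4]=10 > arr[5]=3

Total inversions: 11

The array has 11 inversion(s): (0,1), (0,2), (0,3), (0,4), (0,5), (1,3), (1,5), (2,3), (2,5), (3,5), (4,5). Each pair (i,j) satisfies i < j and arr[i] > arr[j].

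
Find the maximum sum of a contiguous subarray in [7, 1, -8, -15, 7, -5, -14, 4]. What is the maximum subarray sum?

Using Kadane's algorithm on [7, 1, -8, -15, 7, -5, -14, 4]:

Scanning through the array:
Position 1 (value 1): max_ending_here = 8, max_so_far = 8
Position 2 (value -8): max_ending_here = 0, max_so_far = 8
Position 3 (value -15): max_ending_here = -15, max_so_far = 8
Position 4 (value 7): max_ending_here = 7, max_so_far = 8
Position 5 (value -5): max_ending_here = 2, max_so_far = 8
Position 6 (value -14): max_ending_here = -12, max_so_far = 8
Position 7 (value 4): max_ending_here = 4, max_so_far = 8

Maximum subarray: [7, 1]
Maximum sum: 8

The maximum subarray is [7, 1] with sum 8. This subarray runs from index 0 to index 1.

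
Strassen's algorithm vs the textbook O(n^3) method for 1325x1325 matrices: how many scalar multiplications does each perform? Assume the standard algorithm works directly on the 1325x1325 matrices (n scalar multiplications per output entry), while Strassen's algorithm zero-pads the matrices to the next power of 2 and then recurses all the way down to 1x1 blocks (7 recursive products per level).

Matrix multiplication for 1325x1325 matrices:

Strassen's algorithm requires power-of-2 dimensions. Pad 1325x1325 to 2048x2048 (next power of 2).

Standard algorithm: 1325^3 = 2326203125 multiplications
Strassen's algorithm: 7^(log2(2048)) = 7^11 = 1977326743 multiplications
Savings: 2326203125 - 1977326743 = 348876382 multiplications

Standard: 2326203125 multiplications (1325^3). Strassen: 1977326743 multiplications (7^11, after padding to 2048x2048). Strassen reduces 8 recursive multiplications to 7 at each level.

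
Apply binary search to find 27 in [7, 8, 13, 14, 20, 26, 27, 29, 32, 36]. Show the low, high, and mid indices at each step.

Binary search for 27 in [7, 8, 13, 14, 20, 26, 27, 29, 32, 36]:

lo=0, hi=9, mid=4, arr[mid]=20 -> 20 < 27, search right half
lo=5, hi=9, mid=7, arr[mid]=29 -> 29 > 27, search left half
lo=5, hi=6, mid=5, arr[mid]=26 -> 26 < 27, search right half
lo=6, hi=6, mid=6, arr[mid]=27 -> Found target at index 6!

Binary search finds 27 at index 6 after 4 comparisons. The search repeatedly halves the search space by comparing with the middle element.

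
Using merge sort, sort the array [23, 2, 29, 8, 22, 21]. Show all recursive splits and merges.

Merge sort trace:

Split: [23, 2, 29, 8, 22, 21] -> [23, 2, 29] and [8, 22, 21]
  Split: [23, 2, 29] -> [23] and [2, 29]
    Split: [2, 29] -> [2] and [29]
    Merge: [2] + [29] -> [2, 29]
  Merge: [23] + [2, 29] -> [2, 23, 29]
  Split: [8, 22, 21] -> [8] and [22, 21]
    Split: [22, 21] -> [22] and [21]
    Merge: [22] + [21] -> [21, 22]
  Merge: [8] + [21, 22] -> [8, 21, 22]
Merge: [2, 23, 29] + [8, 21, 22] -> [2, 8, 21, 22, 23, 29]

Final sorted array: [2, 8, 21, 22, 23, 29]

The merge sort proceeds by recursively splitting the array and merging sorted halves.
After all merges, the sorted array is [2, 8, 21, 22, 23, 29].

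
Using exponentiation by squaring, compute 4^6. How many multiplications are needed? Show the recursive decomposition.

Computing 4^6 by squaring (build up from 4^1; each line after the first costs one multiplication):

4^1 = 4
4^2 = (4^1)^2 = 4^2 = 16
4^3 = 4 * 4^2 = 4 * 16 = 64
4^6 = (4^3)^2 = 64^2 = 4096

Result: 4096
Multiplications needed: 3 (3 lines after 4^1)

4^6 = 4096. Using exponentiation by squaring, this requires 3 multiplications. The key idea: if the exponent is even, square the half-power; if odd, multiply by the base once.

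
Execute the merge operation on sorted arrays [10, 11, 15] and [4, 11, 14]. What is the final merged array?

Merging process:

Compare 10 vs 4: take 4 from right. Merged: [4]
Compare 10 vs 11: take 10 from left. Merged: [4, 10]
Compare 11 vs 11: take 11 from left. Merged: [4, 10, 11]
Compare 15 vs 11: take 11 from right. Merged: [4, 10, 11, 11]
Compare 15 vs 14: take 14 from right. Merged: [4, 10, 11, 11, 14]
Append remaining from left: [15]. Merged: [4, 10, 11, 11, 14, 15]

Final merged array: [4, 10, 11, 11, 14, 15]
Total comparisons: 5

The merged array is [4, 10, 11, 11, 14, 15], requiring 5 comparisons. The merge step runs in O(n) time where n is the total number of elements.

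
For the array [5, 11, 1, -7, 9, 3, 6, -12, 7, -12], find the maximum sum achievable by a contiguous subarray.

Using Kadane's algorithm on [5, 11, 1, -7, 9, 3, 6, -12, 7, -12]:

Scanning through the array:
Position 1 (value 11): max_ending_here = 16, max_so_far = 16
Position 2 (value 1): max_ending_here = 17, max_so_far = 17
Position 3 (value -7): max_ending_here = 10, max_so_far = 17
Position 4 (value 9): max_ending_here = 19, max_so_far = 19
Position 5 (value 3): max_ending_here = 22, max_so_far = 22
Position 6 (value 6): max_ending_here = 28, max_so_far = 28
Position 7 (value -12): max_ending_here = 16, max_so_far = 28
Position 8 (value 7): max_ending_here = 23, max_so_far = 28
Position 9 (value -12): max_ending_here = 11, max_so_far = 28

Maximum subarray: [5, 11, 1, -7, 9, 3, 6]
Maximum sum: 28

The maximum subarray is [5, 11, 1, -7, 9, 3, 6] with sum 28. This subarray runs from index 0 to index 6.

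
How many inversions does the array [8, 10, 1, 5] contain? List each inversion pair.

Finding inversions in [8, 10, 1, 5]:

(0, 2): arr[0]=8 > arr[2]=1
(0, 3): arr[0]=8 > arr[3]=5
(1, 2): arr[1]=10 > arr[2]=1
(1, 3): arr[1]=10 > arr[3]=5

Total inversions: 4

The array has 4 inversion(s): (0,2), (0,3), (1,2), (1,3). Each pair (i,j) satisfies i < j and arr[i] > arr[j].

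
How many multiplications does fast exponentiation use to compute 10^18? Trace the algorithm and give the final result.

Computing 10^18 by squaring (build up from 10^1; each line after the first costs one multiplication):

10^1 = 10
10^2 = (10^1)^2 = 10^2 = 100
10^4 = (10^2)^2 = 100^2 = 10000
10^8 = (10^4)^2 = 10000^2 = 100000000
10^9 = 10 * 10^8 = 10 * 100000000 = 1000000000
10^18 = (10^9)^2 = 1000000000^2 = 1000000000000000000

Result: 1000000000000000000
Multiplications needed: 5 (5 lines after 10^1)

10^18 = 1000000000000000000. Using exponentiation by squaring, this requires 5 multiplications. The key idea: if the exponent is even, square the half-power; if odd, multiply by the base once.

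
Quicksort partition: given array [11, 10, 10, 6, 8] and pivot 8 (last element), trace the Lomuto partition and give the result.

Lomuto partition with pivot = 8:

Initial array: [11, 10, 10, 6, 8]

arr[0]=11 > 8: no swap
arr[1]=10 > 8: no swap
arr[2]=10 > 8: no swap
arr[3]=6 <= 8: swap with position 0, array becomes [6, 10, 10, 11, 8]

Place pivot at position 1: [6, 8, 10, 11, 10]
Pivot position: 1

After partitioning with pivot 8, the array becomes [6, 8, 10, 11, 10]. The pivot is placed at index 1. All elements to the left of the pivot are <= 8, and all elements to the right are > 8.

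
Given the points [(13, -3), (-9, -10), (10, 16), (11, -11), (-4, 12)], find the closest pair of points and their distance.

Computing all pairwise distances among 5 points:

d((13, -3), (-9, -10)) = 23.0868
d((13, -3), (10, 16)) = 19.2354
d((13, -3), (11, -11)) = 8.2462 <-- minimum
d((13, -3), (-4, 12)) = 22.6716
d((-9, -10), (10, 16)) = 32.2025
d((-9, -10), (11, -11)) = 20.025
d((-9, -10), (-4, 12)) = 22.561
d((10, 16), (11, -11)) = 27.0185
d((10, 16), (-4, 12)) = 14.5602
d((11, -11), (-4, 12)) = 27.4591

Closest pair: (13, -3) and (11, -11) with distance 8.2462

The closest pair is (13, -3) and (11, -11) with Euclidean distance 8.2462. For 5 points, brute-force pairwise comparison is shown above. For large n, the divide-and-conquer algorithm (sort by x, recurse on halves, check the dividing strip) achieves O(n log n).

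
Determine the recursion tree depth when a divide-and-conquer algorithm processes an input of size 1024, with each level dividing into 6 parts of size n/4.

For divide and conquer with division factor 4:

Problem sizes at each level:
Level 0: 1024
Level 1: 256
Level 2: 64
Level 3: 16
Level 4: 4
Level 5: 1

The root is level 0 and the size-1 base case is level 5 (the tree spans levels 0 through 5, i.e. 6 levels counting the root), so the depth is the number of divisions: log_4(1024) = 5

The recursion tree depth is log_4(1024) = 5. At each level, the problem size is divided by 4, so it takes 5 divisions to reduce to a base case of size 1. The algorithm makes 6 recursive calls at each level.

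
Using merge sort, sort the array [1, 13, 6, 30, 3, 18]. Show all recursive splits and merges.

Merge sort trace:

Split: [1, 13, 6, 30, 3, 18] -> [1, 13, 6] and [30, 3, 18]
  Split: [1, 13, 6] -> [1] and [13, 6]
    Split: [13, 6] -> [13] and [6]
    Merge: [13] + [6] -> [6, 13]
  Merge: [1] + [6, 13] -> [1, 6, 13]
  Split: [30, 3, 18] -> [30] and [3, 18]
    Split: [3, 18] -> [3] and [18]
    Merge: [3] + [18] -> [3, 18]
  Merge: [30] + [3, 18] -> [3, 18, 30]
Merge: [1, 6, 13] + [3, 18, 30] -> [1, 3, 6, 13, 18, 30]

Final sorted array: [1, 3, 6, 13, 18, 30]

The merge sort proceeds by recursively splitting the array and merging sorted halves.
After all merges, the sorted array is [1, 3, 6, 13, 18, 30].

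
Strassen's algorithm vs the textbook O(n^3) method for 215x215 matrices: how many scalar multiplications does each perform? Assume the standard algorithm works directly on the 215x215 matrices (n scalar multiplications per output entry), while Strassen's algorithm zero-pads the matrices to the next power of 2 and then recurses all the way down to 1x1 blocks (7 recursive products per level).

Matrix multiplication for 215x215 matrices:

Strassen's algorithm requires power-of-2 dimensions. Pad 215x215 to 256x256 (next power of 2).

Standard algorithm: 215^3 = 9938375 multiplications
Strassen's algorithm: 7^(log2(256)) = 7^8 = 5764801 multiplications
Savings: 9938375 - 5764801 = 4173574 multiplications

Standard: 9938375 multiplications (215^3). Strassen: 5764801 multiplications (7^8, after padding to 256x256). Strassen reduces 8 recursive multiplications to 7 at each level.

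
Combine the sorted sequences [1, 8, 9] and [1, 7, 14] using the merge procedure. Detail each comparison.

Merging process:

Compare 1 vs 1: take 1 from left. Merged: [1]
Compare 8 vs 1: take 1 from right. Merged: [1, 1]
Compare 8 vs 7: take 7 from right. Merged: [1, 1, 7]
Compare 8 vs 14: take 8 from left. Merged: [1, 1, 7, 8]
Compare 9 vs 14: take 9 from left. Merged: [1, 1, 7, 8, 9]
Append remaining from right: [14]. Merged: [1, 1, 7, 8, 9, 14]

Final merged array: [1, 1, 7, 8, 9, 14]
Total comparisons: 5

The merged array is [1, 1, 7, 8, 9, 14], requiring 5 comparisons. The merge step runs in O(n) time where n is the total number of elements.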